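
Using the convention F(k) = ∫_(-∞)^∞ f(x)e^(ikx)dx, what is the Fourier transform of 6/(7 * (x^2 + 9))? 2 * pi * exp(-3 * Abs(k))/7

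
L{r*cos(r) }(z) (z^2 - 1) /(z^2+1) ^2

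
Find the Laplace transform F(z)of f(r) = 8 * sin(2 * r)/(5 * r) 8 * atan(2/z)/5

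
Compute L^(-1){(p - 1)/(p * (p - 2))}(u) exp(u) * cosh(u)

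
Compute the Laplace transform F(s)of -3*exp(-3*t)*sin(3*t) -9/((s + 3)^2 + 9)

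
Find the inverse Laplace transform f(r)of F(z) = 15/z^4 5 * r^3/2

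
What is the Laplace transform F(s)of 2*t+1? 1/s+2/s^2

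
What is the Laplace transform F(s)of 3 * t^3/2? 9/s^4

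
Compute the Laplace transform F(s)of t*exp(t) (s - 1)^(-2)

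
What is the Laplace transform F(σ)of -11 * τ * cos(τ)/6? 11 * (1 - σ^2)/(6 * (σ^2 + 1)^2)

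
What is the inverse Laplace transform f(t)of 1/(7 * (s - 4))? exp(4 * t)/7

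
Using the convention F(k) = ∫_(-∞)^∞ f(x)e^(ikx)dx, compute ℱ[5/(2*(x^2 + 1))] 5*pi*exp(-Abs(k))/2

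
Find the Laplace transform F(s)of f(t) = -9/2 -9/(2 * s)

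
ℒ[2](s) 2/s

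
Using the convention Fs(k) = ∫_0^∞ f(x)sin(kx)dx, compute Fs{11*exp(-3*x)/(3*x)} 11*atan(k/3)/3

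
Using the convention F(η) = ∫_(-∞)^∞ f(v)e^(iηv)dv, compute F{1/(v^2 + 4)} pi*exp(-2*Abs(η))/2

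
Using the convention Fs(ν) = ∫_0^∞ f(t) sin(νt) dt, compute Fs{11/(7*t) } 11*pi/14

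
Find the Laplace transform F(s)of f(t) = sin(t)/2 1/(2*(s^2 + 1))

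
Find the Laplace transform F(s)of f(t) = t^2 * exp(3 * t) 2/(s - 3)^3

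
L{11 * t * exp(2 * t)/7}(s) 11/(7 * (s - 2)^2)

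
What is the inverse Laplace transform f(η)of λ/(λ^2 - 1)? cosh(η)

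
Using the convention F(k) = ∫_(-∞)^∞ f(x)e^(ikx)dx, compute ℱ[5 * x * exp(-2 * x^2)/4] 5 * sqrt(2) * I * sqrt(pi) * k * exp(-k^2/8)/32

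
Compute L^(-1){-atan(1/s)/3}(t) -sin(t)/(3 * t)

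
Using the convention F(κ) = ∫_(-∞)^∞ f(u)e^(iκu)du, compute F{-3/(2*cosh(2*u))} -3*pi/(4*cosh(pi*κ/4))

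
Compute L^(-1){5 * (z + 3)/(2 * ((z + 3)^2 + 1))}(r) 5 * exp(-3 * r) * cos(r)/2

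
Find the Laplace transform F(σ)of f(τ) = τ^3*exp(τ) 6/(σ - 1)^4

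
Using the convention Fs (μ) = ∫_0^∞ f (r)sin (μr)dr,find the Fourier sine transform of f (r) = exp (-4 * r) μ/ (μ^2+16)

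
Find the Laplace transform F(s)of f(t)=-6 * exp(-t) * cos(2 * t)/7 6 * (-s - 1)/(7 * ((s + 1)^2 + 4))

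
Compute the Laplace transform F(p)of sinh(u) 1/(p^2 - 1)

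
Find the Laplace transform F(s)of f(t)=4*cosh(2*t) 4*s/(s^2-4)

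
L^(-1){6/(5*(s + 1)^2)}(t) 6*t*exp(-t)/5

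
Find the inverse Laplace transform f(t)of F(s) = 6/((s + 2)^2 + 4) 3*exp(-2*t)*sin(2*t)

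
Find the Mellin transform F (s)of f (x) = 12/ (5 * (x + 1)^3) 6 * pi * (s - 2) * (s - 1)/ (5 * sin (pi * s))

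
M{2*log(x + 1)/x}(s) -2*pi*csc(pi*s)/(s - 1)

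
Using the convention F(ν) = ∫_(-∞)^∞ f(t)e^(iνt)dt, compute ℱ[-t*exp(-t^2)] -I*sqrt(pi)*ν*exp(-ν^2/4)/2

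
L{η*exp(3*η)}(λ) (λ - 3)^(-2)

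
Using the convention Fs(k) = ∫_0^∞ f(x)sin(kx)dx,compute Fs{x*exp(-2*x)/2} 2*k/(k^2 + 4)^2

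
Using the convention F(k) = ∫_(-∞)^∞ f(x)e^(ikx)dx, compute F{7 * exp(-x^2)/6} 7 * sqrt(pi) * exp(-k^2/4)/6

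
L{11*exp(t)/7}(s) 11/(7*(s - 1))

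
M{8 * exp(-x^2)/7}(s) 4 * gamma(s/2)/7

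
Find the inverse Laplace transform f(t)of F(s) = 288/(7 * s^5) 12 * t^4/7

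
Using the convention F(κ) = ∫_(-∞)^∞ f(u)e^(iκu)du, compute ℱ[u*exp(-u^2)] I*sqrt(pi)*κ*exp(-κ^2/4)/2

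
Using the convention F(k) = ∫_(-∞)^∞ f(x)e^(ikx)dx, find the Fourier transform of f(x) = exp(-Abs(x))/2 1/(k^2+1)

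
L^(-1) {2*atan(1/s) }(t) 2*sin(t) /t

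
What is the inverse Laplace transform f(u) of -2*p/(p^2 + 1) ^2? -u*sin(u) 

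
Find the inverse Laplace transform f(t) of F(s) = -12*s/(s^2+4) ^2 -3*t*sin(2*t) 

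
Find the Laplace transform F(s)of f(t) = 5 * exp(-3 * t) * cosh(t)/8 5 * (s+3)/(8 * ((s+3)^2-1))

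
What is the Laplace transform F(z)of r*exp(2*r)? (z - 2)^(-2)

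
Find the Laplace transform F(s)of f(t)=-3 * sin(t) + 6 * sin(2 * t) 12/(s^2 + 4) - 3/(s^2 + 1)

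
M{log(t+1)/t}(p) -pi * csc(pi * p)/(p - 1)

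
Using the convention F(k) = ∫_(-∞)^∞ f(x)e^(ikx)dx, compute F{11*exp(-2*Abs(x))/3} 44/(3*(k^2 + 4))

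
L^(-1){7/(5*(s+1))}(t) 7*exp(-t)/5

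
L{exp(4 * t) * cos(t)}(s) (s - 4)/((s - 4)^2 + 1)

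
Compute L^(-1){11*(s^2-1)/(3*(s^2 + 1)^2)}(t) 11*t*cos(t)/3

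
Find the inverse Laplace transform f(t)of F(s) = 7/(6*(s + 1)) 7*exp(-t)/6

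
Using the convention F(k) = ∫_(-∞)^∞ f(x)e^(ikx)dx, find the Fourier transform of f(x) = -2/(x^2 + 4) -pi*exp(-2*Abs(k))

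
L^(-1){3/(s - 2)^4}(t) t^3*exp(2*t)/2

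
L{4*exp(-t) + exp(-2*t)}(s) 1/(s + 2) + 4/(s + 1)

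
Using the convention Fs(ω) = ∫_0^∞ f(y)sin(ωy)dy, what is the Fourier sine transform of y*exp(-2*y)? 4*ω/(ω^2 + 4)^2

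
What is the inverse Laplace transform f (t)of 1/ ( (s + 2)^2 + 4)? exp (-2*t)*sin (2*t)/2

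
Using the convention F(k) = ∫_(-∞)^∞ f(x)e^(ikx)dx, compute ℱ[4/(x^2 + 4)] 2*pi*exp(-2*Abs(k))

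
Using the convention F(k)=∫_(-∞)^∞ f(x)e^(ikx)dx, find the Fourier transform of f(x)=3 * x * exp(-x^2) 3 * I * sqrt(pi) * k * exp(-k^2/4)/2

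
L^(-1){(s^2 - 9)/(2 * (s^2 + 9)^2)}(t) t * cos(3 * t)/2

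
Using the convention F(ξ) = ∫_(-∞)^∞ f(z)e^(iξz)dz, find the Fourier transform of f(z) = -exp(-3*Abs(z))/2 -3/(ξ^2+9)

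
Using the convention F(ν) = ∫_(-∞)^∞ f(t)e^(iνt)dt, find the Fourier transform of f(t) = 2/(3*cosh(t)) 2*pi/(3*cosh(pi*ν/2))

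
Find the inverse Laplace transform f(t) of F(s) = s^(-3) t^2/2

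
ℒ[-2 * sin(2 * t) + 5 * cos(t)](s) 5 * s/(s^2 + 1) - 4/(s^2 + 4)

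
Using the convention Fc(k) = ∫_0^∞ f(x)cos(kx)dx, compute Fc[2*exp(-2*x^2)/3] sqrt(2)*sqrt(pi)*exp(-k^2/8)/6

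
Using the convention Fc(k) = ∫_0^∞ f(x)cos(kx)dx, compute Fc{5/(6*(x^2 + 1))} 5*pi*exp(-k)/12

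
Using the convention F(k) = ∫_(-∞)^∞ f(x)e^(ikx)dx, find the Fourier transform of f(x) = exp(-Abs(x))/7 2/(7 * (k^2 + 1))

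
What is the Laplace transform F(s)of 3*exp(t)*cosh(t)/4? 3*(s - 1)/(4*s*(s - 2))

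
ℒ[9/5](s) 9/(5 * s)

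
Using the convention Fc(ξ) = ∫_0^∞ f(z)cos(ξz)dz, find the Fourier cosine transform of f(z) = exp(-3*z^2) sqrt(3)*sqrt(pi)*exp(-ξ^2/12)/6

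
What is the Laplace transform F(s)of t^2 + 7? 7/s + 2/s^3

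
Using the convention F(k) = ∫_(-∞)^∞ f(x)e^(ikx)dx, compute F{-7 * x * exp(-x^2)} -7 * I * sqrt(pi) * k * exp(-k^2/4)/2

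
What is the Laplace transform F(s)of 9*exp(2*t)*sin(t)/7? 9/(7*((s - 2)^2+1))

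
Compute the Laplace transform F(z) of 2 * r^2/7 4/(7 * z^3) 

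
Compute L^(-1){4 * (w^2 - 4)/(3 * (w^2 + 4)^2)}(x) 4 * x * cos(2 * x)/3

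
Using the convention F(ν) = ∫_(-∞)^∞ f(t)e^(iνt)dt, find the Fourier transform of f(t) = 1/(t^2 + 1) pi*exp(-Abs(ν))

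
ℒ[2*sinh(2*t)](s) 4/(s^2 - 4)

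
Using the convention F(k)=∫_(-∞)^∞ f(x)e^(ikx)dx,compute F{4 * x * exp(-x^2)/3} 2 * I * sqrt(pi) * k * exp(-k^2/4)/3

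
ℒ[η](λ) λ^(-2) 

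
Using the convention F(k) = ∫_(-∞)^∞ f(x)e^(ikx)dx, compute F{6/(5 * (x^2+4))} 3 * pi * exp(-2 * Abs(k))/5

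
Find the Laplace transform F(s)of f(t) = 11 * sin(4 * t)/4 11/(s^2 + 16)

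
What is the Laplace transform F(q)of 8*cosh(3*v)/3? 8*q/(3*(q^2 - 9))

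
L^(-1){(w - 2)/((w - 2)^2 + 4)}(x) exp(2 * x) * cos(2 * x)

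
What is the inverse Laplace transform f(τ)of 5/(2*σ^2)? 5*τ/2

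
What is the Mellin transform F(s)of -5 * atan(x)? 5 * pi * sec(pi * s/2)/(2 * s)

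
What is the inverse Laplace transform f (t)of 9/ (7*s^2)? 9*t/7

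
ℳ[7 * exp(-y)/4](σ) 7 * gamma(σ)/4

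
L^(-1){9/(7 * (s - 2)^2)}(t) 9 * t * exp(2 * t)/7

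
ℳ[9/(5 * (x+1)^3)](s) 9 * pi * (s - 2) * (s - 1)/(10 * sin(pi * s))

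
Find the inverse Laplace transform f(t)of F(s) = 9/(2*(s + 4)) 9*exp(-4*t)/2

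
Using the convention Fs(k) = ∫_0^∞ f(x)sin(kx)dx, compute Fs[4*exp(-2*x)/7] 4*k/(7*(k^2+4))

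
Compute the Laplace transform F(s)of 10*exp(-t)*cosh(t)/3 10*(s+1)/(3*s*(s+2))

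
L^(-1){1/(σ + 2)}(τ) exp(-2*τ)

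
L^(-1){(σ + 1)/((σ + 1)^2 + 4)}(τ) exp(-τ) * cos(2 * τ)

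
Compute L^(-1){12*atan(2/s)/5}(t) 12*sin(2*t)/(5*t)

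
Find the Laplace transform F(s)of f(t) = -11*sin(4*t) -44/(s^2 + 16)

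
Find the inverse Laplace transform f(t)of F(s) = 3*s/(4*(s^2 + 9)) 3*cos(3*t)/4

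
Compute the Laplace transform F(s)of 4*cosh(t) 4*s/(s^2 - 1)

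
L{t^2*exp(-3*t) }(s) 2/(s + 3) ^3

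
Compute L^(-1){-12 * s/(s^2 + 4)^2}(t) -3 * t * sin(2 * t)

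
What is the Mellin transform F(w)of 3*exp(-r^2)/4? 3*gamma(w/2)/8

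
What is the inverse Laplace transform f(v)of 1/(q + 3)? exp(-3*v)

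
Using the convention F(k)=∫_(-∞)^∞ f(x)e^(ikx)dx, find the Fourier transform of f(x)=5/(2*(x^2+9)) 5*pi*exp(-3*Abs(k))/6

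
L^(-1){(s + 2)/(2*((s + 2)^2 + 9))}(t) exp(-2*t)*cos(3*t)/2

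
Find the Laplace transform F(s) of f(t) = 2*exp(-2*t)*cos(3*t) 2*(s+2) /((s+2) ^2+9) 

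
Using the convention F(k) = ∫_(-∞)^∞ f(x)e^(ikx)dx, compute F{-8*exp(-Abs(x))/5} -16/(5*k^2 + 5)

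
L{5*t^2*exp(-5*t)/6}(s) 5/(3*(s + 5)^3)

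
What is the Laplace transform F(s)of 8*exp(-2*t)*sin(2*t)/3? 16/(3*((s + 2)^2 + 4))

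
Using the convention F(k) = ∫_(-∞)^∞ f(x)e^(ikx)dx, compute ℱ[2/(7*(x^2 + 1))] 2*pi*exp(-Abs(k))/7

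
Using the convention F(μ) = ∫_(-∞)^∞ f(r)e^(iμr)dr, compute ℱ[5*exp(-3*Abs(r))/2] 15/(μ^2 + 9)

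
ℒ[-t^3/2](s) -3/s^4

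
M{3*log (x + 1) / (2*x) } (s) -3*pi*csc (pi*s) / (2*s - 2) 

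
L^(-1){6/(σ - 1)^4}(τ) τ^3 * exp(τ)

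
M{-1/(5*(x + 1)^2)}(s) pi*(s - 1)/(5*sin(pi*s))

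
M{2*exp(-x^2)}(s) gamma(s/2)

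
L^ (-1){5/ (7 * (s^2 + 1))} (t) 5 * sin (t)/7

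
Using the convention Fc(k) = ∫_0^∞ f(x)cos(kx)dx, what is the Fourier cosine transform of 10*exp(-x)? 10/(k^2 + 1)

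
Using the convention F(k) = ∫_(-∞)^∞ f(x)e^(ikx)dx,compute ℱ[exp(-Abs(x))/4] 1/(2*(k^2 + 1))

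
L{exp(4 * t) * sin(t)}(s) 1/((s - 4)^2 + 1)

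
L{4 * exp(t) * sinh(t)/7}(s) 4/(7 * s * (s - 2))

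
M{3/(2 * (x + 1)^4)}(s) gamma(s) * gamma(4 - s)/4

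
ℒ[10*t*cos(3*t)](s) 10*(s^2-9)/(s^2 + 9)^2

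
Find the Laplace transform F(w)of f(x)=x w^(-2)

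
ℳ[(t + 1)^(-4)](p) gamma(p)*gamma(4 - p)/6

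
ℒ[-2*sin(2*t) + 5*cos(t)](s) 5*s/(s^2 + 1) - 4/(s^2 + 4)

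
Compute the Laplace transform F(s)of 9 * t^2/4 9/(2 * s^3)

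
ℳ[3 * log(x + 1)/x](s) -3 * pi * csc(pi * s)/(s - 1)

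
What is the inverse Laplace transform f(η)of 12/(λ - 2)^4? 2*η^3*exp(2*η)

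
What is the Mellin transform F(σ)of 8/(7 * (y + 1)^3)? 4 * pi * (σ - 2) * (σ - 1)/(7 * sin(pi * σ))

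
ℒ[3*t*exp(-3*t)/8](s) 3/(8*(s + 3)^2)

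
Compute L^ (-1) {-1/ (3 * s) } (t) -1/3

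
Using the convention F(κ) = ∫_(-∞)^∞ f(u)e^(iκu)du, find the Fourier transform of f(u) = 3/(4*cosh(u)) 3*pi/(4*cosh(pi*κ/2))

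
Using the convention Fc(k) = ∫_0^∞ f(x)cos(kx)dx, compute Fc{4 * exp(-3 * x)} 12/(k^2 + 9)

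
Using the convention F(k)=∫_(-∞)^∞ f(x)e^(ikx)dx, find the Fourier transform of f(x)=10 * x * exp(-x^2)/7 5 * I * sqrt(pi) * k * exp(-k^2/4)/7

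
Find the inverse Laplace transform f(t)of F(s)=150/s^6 5 * t^5/4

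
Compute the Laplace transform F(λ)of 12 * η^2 24/λ^3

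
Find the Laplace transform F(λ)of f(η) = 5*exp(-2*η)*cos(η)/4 5*(λ + 2)/(4*((λ + 2)^2 + 1))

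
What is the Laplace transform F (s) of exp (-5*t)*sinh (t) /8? 1/ (8*( (s + 5) ^2-1) ) 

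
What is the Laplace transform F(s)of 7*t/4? 7/(4*s^2)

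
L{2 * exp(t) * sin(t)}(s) 2/((s - 1)^2 + 1)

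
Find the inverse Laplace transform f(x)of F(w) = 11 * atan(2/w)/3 11 * sin(2 * x)/(3 * x)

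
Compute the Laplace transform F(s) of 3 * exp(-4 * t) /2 3/(2 * (s + 4) ) 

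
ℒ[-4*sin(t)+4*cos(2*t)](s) 4*s/(s^2+4) - 4/(s^2+1)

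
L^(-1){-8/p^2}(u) -8*u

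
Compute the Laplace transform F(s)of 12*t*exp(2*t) 12/(s - 2)^2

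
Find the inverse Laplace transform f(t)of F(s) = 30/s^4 5 * t^3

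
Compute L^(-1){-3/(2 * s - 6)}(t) -3 * exp(3 * t)/2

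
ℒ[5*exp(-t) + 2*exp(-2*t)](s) 2/(s + 2) + 5/(s + 1)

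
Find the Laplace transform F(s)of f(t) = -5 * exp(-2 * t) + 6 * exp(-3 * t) 6/(s + 3) - 5/(s + 2)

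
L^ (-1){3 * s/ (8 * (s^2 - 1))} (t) 3 * cosh (t)/8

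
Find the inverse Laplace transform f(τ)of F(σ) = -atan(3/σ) -sin(3*τ)/τ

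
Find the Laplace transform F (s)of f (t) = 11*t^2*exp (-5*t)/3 22/ (3*(s + 5)^3)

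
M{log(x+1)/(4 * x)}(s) -pi * csc(pi * s)/(4 * s - 4)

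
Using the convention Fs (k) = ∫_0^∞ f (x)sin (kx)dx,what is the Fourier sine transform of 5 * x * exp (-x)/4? 5 * k/ (2 * (k^2 + 1)^2)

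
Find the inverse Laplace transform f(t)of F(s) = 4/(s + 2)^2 4*t*exp(-2*t)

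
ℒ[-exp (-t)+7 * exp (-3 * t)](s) 7/ (s+3) - 1/ (s+1)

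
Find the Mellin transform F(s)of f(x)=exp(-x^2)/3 gamma(s/2)/6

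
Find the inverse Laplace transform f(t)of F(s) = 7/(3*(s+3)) 7*exp(-3*t)/3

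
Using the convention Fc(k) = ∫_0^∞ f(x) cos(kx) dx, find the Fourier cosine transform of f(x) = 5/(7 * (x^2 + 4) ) 5 * pi * exp(-2 * k) /28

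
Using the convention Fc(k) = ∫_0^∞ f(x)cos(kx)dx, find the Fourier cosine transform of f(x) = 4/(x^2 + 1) 2*pi*exp(-k)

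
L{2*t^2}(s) 4/s^3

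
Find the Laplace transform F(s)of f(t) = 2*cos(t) 2*s/(s^2 + 1)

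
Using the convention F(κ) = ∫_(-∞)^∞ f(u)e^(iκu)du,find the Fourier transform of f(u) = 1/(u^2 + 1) pi*exp(-Abs(κ))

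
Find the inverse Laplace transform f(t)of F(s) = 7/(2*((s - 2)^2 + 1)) 7*exp(2*t)*sin(t)/2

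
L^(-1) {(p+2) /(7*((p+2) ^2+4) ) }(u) exp(-2*u)*cos(2*u) /7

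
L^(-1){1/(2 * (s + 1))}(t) exp(-t)/2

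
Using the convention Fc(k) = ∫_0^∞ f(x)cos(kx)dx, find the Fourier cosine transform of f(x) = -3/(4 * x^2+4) -3 * pi * exp(-k)/8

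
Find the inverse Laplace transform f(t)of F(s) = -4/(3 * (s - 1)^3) -2 * t^2 * exp(t)/3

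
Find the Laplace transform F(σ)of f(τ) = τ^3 6/σ^4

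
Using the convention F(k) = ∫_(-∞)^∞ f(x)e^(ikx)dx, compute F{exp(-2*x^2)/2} sqrt(2)*sqrt(pi)*exp(-k^2/8)/4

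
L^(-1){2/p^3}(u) u^2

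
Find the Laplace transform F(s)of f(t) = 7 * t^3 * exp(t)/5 42/(5 * (s - 1)^4)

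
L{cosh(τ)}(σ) σ/(σ^2 - 1)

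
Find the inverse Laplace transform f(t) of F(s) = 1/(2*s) 1/2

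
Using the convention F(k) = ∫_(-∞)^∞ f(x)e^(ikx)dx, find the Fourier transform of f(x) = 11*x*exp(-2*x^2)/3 11*sqrt(2)*I*sqrt(pi)*k*exp(-k^2/8)/24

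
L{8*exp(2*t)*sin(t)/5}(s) 8/(5*((s - 2)^2 + 1))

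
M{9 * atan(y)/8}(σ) -9 * pi * sec(pi * σ/2)/(16 * σ)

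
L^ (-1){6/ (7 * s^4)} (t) t^3/7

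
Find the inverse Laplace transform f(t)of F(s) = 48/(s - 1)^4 8*t^3*exp(t)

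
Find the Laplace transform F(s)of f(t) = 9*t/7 9/(7*s^2)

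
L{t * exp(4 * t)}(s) (s - 4)^(-2)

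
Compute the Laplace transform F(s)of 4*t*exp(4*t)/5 4/(5*(s - 4)^2)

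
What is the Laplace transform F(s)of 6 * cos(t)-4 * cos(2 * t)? 6 * s/(s^2+1)-4 * s/(s^2+4)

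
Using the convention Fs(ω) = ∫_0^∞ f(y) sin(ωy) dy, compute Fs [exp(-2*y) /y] atan(ω/2) 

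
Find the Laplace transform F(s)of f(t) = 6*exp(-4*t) 6/(s+4)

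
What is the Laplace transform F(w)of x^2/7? 2/(7 * w^3)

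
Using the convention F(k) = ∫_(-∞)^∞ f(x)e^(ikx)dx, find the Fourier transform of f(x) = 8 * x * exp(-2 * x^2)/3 sqrt(2) * I * sqrt(pi) * k * exp(-k^2/8)/3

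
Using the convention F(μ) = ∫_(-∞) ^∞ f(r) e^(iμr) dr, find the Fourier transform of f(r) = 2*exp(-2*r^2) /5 sqrt(2)*sqrt(pi)*exp(-μ^2/8) /5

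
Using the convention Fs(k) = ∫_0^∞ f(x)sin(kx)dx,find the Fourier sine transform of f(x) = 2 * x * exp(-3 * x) 12 * k/(k^2 + 9)^2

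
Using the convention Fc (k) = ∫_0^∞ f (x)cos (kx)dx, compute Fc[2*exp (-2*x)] 4/ (k^2 + 4)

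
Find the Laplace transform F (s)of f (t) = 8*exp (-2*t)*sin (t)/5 8/ (5*( (s + 2)^2 + 1))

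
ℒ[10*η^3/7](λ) 60/(7*λ^4)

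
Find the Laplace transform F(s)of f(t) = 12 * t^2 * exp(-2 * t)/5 24/(5 * (s + 2)^3)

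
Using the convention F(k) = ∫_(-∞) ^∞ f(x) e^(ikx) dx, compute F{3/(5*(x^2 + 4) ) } 3*pi*exp(-2*Abs(k) ) /10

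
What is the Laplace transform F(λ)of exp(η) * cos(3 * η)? (λ - 1)/((λ - 1)^2 + 9)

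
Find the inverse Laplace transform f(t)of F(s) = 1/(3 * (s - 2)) exp(2 * t)/3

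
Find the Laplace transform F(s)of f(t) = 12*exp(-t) 12/(s + 1)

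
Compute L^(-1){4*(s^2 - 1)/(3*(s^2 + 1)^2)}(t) 4*t*cos(t)/3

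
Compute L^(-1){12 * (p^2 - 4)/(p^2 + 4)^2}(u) 12 * u * cos(2 * u)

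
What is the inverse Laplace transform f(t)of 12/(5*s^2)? 12*t/5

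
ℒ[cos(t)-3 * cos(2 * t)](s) s/(s^2+1)-3 * s/(s^2+4)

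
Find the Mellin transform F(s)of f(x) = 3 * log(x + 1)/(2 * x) -3 * pi * csc(pi * s)/(2 * s - 2)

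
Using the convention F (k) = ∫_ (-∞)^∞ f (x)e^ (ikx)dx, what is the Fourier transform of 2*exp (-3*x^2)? 2*sqrt (3)*sqrt (pi)*exp (-k^2/12)/3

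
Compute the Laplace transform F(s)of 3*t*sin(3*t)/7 18*s/(7*(s^2 + 9)^2)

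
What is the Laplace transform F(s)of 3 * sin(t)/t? 3 * atan(1/s)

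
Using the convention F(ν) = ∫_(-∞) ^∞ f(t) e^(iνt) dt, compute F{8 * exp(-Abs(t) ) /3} 16/(3 * (ν^2 + 1) ) 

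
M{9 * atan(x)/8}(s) -9 * pi * sec(pi * s/2)/(16 * s)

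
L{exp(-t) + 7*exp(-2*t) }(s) 7/(s + 2) + 1/(s + 1) 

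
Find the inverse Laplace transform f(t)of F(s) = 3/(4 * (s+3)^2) 3 * t * exp(-3 * t)/4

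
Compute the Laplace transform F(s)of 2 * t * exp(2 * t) 2/(s - 2)^2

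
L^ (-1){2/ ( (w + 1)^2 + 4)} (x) exp (-x)*sin (2*x)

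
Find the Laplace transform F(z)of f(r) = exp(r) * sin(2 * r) 2/((z - 1)^2+4)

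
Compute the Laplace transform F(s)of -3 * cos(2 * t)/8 -3 * s/(8 * s^2+32)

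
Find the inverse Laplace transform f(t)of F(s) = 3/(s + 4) 3 * exp(-4 * t)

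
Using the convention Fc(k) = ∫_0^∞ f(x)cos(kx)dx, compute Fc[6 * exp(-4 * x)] 24/(k^2 + 16)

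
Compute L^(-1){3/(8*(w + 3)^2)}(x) 3*x*exp(-3*x)/8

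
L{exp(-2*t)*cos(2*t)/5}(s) (s + 2)/(5*((s + 2)^2 + 4))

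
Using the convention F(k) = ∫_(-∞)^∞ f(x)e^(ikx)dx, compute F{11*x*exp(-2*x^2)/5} 11*sqrt(2)*I*sqrt(pi)*k*exp(-k^2/8)/40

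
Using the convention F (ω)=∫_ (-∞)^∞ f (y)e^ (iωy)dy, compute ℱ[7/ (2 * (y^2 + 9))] 7 * pi * exp (-3 * Abs (ω))/6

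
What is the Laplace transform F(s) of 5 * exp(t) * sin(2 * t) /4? 5/(2 * ((s - 1) ^2 + 4) ) 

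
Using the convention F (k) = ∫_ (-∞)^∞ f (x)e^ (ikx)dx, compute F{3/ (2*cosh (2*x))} 3*pi/ (4*cosh (pi*k/4))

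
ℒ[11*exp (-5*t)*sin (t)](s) 11/ ( (s + 5)^2 + 1)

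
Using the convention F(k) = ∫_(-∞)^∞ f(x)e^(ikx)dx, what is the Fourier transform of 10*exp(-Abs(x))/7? 20/(7*(k^2 + 1))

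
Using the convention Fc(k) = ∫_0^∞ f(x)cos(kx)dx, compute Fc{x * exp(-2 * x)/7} (4 - k^2)/(7 * (k^2 + 4)^2)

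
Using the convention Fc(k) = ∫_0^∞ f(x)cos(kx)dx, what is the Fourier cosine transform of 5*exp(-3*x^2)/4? 5*sqrt(3)*sqrt(pi)*exp(-k^2/12)/24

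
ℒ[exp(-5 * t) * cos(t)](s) (s + 5) /((s + 5) ^2 + 1) 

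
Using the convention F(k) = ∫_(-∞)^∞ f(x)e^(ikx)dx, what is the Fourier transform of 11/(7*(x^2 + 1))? 11*pi*exp(-Abs(k))/7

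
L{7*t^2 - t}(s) 14/s^3 - 1/s^2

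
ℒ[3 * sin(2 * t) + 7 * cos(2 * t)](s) 7 * s/(s^2 + 4) + 6/(s^2 + 4)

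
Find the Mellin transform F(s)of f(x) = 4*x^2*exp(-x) 4*gamma(s + 2)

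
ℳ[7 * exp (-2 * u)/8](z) 7 * gamma (z)/ (8 * 2^z)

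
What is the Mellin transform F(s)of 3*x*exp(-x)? 3*gamma(s + 1)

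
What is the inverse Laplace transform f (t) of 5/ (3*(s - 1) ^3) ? 5*t^2*exp (t) /6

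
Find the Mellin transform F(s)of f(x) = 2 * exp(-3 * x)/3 2 * gamma(s)/(3 * 3^s)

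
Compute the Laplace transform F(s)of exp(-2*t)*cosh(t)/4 (s + 2)/(4*((s + 2)^2 - 1))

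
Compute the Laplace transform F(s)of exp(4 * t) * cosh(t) (s - 4)/((s - 4)^2 - 1)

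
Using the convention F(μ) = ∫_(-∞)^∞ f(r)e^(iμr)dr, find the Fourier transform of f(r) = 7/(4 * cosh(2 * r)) 7 * pi/(8 * cosh(pi * μ/4))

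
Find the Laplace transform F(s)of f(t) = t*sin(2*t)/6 2*s/(3*(s^2 + 4)^2)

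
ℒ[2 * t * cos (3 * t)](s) 2 * (s^2 - 9)/ (s^2+9)^2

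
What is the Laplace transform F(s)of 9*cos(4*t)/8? 9*s/(8*(s^2+16))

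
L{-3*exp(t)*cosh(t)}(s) 3*(1 - s)/(s*(s - 2))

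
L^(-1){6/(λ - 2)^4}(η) η^3 * exp(2 * η)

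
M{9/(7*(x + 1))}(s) 9*pi*csc(pi*s)/7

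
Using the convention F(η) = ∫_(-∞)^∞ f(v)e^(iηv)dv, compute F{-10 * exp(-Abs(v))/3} -20/(3 * η^2+3)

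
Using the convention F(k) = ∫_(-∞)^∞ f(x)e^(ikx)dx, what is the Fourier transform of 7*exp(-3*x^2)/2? 7*sqrt(3)*sqrt(pi)*exp(-k^2/12)/6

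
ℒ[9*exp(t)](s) 9/(s - 1)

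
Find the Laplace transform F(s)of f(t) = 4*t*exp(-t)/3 4/(3*(s + 1)^2)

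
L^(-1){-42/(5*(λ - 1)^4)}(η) -7*η^3*exp(η)/5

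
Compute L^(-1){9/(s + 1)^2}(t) 9 * t * exp(-t)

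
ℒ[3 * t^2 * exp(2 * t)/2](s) 3/(s - 2)^3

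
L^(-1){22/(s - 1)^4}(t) 11 * t^3 * exp(t)/3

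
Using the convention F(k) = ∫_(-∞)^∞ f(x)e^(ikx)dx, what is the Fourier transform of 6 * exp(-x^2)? 6 * sqrt(pi) * exp(-k^2/4)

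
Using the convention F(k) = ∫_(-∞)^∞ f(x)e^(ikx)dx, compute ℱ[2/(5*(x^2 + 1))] 2*pi*exp(-Abs(k))/5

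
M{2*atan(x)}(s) -pi*sec(pi*s/2)/s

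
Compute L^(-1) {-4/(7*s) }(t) -4/7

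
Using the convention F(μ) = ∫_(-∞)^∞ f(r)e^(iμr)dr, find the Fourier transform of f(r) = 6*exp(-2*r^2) 3*sqrt(2)*sqrt(pi)*exp(-μ^2/8)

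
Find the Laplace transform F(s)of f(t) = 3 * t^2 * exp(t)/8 3/(4 * (s - 1)^3)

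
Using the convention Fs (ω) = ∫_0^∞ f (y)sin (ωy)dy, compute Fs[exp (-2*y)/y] atan (ω/2)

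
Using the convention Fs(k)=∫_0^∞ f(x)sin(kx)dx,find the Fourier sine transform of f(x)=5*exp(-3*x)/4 5*k/(4*(k^2 + 9))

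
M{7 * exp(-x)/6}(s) 7 * gamma(s)/6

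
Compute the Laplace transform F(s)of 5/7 5/(7*s)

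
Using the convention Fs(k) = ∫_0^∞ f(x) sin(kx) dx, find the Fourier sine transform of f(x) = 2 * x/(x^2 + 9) pi * exp(-3 * k) 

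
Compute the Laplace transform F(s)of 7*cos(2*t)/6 7*s/(6*(s^2 + 4))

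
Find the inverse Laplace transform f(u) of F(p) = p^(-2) u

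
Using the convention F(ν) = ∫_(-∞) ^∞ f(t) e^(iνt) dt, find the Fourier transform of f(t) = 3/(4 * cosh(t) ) 3 * pi/(4 * cosh(pi * ν/2) ) 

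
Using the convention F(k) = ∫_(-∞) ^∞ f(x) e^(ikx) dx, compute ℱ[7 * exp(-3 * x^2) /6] 7 * sqrt(3) * sqrt(pi) * exp(-k^2/12) /18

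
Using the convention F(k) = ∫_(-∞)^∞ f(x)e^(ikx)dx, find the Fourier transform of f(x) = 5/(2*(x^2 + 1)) 5*pi*exp(-Abs(k))/2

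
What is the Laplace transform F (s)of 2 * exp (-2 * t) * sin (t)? 2/ ( (s + 2)^2 + 1)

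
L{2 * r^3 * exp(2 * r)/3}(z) 4/(z - 2)^4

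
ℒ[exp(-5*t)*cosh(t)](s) (s + 5)/((s + 5)^2 - 1)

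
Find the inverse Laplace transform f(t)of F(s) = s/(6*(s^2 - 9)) cosh(3*t)/6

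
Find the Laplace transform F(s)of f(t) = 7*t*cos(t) 7*(s^2 - 1)/(s^2+1)^2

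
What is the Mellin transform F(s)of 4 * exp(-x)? 4 * gamma(s)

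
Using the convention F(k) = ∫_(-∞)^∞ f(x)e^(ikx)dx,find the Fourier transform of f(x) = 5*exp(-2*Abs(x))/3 20/(3*(k^2 + 4))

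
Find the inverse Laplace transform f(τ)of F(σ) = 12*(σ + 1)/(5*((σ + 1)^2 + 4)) 12*exp(-τ)*cos(2*τ)/5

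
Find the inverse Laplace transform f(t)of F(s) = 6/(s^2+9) 2*sin(3*t)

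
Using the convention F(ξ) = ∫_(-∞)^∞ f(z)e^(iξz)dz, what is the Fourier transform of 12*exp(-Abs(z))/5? 24/(5*(ξ^2 + 1))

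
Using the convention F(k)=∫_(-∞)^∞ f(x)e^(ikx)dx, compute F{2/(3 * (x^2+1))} 2 * pi * exp(-Abs(k))/3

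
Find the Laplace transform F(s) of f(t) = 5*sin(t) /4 5/(4*(s^2 + 1) ) 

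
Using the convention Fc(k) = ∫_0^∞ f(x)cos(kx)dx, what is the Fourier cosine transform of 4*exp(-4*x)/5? 16/(5*(k^2 + 16))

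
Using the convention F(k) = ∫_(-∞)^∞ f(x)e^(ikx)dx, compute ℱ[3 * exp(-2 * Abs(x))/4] 3/(k^2+4)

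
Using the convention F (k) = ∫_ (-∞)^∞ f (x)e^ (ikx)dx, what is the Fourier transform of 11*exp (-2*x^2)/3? 11*sqrt (2)*sqrt (pi)*exp (-k^2/8)/6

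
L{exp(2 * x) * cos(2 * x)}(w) (w - 2)/((w - 2)^2 + 4)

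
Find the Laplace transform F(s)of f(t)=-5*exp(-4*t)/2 -5/(2*s + 8)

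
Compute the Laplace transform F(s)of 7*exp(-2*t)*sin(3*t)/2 21/(2*((s + 2)^2 + 9))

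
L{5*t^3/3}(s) 10/s^4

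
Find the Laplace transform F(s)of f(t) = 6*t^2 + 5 12/s^3 + 5/s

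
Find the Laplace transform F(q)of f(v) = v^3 6/q^4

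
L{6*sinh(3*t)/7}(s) 18/(7*(s^2 - 9))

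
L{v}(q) q^(-2)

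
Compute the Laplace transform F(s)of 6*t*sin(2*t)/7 24*s/(7*(s^2 + 4)^2)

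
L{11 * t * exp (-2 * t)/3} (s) 11/ (3 * (s + 2)^2)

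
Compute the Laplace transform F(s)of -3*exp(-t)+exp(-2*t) 1/(s+2) - 3/(s+1)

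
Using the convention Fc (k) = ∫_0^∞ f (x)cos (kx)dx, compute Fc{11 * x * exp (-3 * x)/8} 11 * (9 - k^2)/ (8 * (k^2 + 9)^2)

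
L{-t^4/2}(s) -12/s^5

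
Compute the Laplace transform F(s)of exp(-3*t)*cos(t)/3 (s + 3)/(3*((s + 3)^2 + 1))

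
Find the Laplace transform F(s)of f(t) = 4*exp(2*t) 4/(s - 2)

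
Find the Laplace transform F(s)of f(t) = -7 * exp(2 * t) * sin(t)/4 -7/(4 * (s - 2)^2 + 4)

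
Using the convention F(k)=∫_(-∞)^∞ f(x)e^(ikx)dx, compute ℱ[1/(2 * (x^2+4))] pi * exp(-2 * Abs(k))/4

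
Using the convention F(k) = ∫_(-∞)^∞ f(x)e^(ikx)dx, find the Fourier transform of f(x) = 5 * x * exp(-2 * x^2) 5 * sqrt(2) * I * sqrt(pi) * k * exp(-k^2/8)/8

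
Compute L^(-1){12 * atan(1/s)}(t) 12 * sin(t)/t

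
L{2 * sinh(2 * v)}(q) 4/(q^2 - 4)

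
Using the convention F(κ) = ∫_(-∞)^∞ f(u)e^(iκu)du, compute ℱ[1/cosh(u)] pi/cosh(pi*κ/2)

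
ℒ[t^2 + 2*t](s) 2/s^3 + 2/s^2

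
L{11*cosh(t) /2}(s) 11*s/(2*(s^2 - 1) ) 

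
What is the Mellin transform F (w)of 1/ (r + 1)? pi * csc (pi * w)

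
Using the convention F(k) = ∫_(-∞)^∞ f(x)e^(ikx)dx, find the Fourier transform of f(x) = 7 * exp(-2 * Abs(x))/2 14/(k^2 + 4)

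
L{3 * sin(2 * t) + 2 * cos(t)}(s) 2 * s/(s^2 + 1) + 6/(s^2 + 4)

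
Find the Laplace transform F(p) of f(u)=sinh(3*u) 3/(p^2 - 9) 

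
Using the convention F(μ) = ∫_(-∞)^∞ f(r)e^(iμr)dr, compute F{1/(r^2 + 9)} pi*exp(-3*Abs(μ))/3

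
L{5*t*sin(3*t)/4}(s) 15*s/(2*(s^2 + 9)^2)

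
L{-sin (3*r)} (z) -3/ (z^2 + 9)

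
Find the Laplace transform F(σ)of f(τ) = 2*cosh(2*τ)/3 2*σ/(3*(σ^2 - 4))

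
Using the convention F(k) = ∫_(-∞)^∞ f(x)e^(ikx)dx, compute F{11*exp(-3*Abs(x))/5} 66/(5*(k^2 + 9))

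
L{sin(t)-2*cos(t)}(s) 1/(s^2+1)-2*s/(s^2+1)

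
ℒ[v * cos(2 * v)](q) (q^2-4)/(q^2+4)^2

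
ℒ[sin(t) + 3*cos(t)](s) 1/(s^2 + 1) + 3*s/(s^2 + 1)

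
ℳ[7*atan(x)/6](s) -7*pi*sec(pi*s/2)/(12*s)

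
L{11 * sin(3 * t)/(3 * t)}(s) 11 * atan(3/s)/3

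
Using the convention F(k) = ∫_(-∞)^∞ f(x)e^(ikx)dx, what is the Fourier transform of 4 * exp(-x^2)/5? 4 * sqrt(pi) * exp(-k^2/4)/5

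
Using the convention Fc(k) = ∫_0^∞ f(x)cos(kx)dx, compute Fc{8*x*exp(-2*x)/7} 8*(4 - k^2)/(7*(k^2 + 4)^2)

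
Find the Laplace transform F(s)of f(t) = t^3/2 3/s^4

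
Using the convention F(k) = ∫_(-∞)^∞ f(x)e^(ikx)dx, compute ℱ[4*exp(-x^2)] 4*sqrt(pi)*exp(-k^2/4)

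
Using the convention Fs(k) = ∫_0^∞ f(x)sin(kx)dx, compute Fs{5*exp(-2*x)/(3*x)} 5*atan(k/2)/3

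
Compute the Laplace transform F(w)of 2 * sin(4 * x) 8/(w^2 + 16)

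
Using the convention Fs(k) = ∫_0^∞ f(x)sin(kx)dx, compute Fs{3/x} 3 * pi/2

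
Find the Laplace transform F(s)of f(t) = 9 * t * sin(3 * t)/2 27 * s/(s^2+9)^2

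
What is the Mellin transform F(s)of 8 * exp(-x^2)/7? 4 * gamma(s/2)/7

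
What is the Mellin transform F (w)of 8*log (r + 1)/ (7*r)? -8*pi*csc (pi*w)/ (7*w - 7)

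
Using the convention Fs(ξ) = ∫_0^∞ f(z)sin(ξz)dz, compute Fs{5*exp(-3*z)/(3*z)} 5*atan(ξ/3)/3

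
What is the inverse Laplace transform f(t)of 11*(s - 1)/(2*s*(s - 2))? 11*exp(t)*cosh(t)/2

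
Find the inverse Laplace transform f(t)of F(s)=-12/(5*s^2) -12*t/5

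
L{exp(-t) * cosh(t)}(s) (s + 1)/(s * (s + 2))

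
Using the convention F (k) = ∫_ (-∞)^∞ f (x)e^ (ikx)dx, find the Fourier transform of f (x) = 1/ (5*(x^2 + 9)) pi*exp (-3*Abs (k))/15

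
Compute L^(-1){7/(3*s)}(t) 7/3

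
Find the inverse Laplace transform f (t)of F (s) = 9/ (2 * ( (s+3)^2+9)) 3 * exp (-3 * t) * sin (3 * t)/2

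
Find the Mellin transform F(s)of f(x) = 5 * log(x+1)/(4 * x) -5 * pi * csc(pi * s)/(4 * s - 4)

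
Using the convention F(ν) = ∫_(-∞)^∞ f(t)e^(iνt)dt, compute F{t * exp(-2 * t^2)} sqrt(2) * I * sqrt(pi) * ν * exp(-ν^2/8)/8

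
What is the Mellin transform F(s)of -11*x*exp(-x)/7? -11*gamma(s + 1)/7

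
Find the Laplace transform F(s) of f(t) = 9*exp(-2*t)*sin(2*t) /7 18/(7*((s + 2) ^2 + 4) ) 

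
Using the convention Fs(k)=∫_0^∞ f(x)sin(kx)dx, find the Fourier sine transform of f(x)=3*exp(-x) 3*k/(k^2+1)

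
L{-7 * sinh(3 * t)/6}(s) -7/(2 * s^2 - 18)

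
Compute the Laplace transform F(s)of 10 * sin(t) 10/(s^2+1)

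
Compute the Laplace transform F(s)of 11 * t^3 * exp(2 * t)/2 33/(s - 2)^4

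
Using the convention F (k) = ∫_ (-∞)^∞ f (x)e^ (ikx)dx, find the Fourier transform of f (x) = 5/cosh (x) 5*pi/cosh (pi*k/2)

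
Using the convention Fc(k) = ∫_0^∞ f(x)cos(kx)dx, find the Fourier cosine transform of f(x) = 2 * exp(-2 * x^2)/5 sqrt(2) * sqrt(pi) * exp(-k^2/8)/10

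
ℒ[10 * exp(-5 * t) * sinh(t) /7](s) 10/(7 * ((s + 5) ^2 - 1) ) 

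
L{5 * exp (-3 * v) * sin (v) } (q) 5/ ( (q + 3) ^2 + 1) 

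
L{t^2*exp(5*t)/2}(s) (s - 5)^(-3)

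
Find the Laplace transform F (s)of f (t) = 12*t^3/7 72/ (7*s^4)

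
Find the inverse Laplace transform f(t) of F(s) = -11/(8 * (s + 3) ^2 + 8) -11 * exp(-3 * t) * sin(t) /8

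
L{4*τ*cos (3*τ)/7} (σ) 4*(σ^2 - 9)/ (7*(σ^2+9)^2)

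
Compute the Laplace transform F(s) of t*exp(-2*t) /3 1/(3*(s + 2) ^2) 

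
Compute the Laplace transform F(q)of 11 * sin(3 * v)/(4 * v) 11 * atan(3/q)/4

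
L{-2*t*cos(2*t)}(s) 2*(4 - s^2)/(s^2 + 4)^2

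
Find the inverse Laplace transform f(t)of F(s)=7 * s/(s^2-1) 7 * cosh(t)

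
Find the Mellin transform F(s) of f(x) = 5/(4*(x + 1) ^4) 5*gamma(s)*gamma(4 - s) /24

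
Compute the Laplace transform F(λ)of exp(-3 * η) 1/(λ + 3)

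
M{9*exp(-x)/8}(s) 9*gamma(s)/8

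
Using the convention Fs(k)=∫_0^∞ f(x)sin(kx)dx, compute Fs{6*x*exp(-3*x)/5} 36*k/(5*(k^2 + 9)^2)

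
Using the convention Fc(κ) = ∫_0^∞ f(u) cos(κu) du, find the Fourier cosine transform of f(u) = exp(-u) 1/(κ^2 + 1) 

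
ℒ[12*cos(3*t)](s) 12*s/(s^2 + 9)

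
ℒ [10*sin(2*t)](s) 20/(s^2 + 4)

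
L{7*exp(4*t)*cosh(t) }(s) 7*(s - 4) /((s - 4) ^2 - 1) 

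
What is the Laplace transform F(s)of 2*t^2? 4/s^3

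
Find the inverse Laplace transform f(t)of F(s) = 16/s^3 8*t^2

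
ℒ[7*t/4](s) 7/(4*s^2)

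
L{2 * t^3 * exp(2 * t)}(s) 12/(s - 2)^4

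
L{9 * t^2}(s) 18/s^3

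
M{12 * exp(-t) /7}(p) 12 * gamma(p) /7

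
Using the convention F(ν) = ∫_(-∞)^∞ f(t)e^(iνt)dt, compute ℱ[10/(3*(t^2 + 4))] 5*pi*exp(-2*Abs(ν))/3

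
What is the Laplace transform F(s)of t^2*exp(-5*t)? 2/(s+5)^3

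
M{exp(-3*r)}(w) gamma(w)/3^w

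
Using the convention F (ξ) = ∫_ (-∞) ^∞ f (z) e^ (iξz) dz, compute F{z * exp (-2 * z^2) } sqrt (2) * I * sqrt (pi) * ξ * exp (-ξ^2/8) /8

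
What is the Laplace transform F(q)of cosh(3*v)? q/(q^2 - 9)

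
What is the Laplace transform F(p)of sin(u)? 1/(p^2 + 1)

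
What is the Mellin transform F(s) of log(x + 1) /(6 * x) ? -pi * csc(pi * s) /(6 * s - 6) 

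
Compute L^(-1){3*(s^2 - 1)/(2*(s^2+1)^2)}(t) 3*t*cos(t)/2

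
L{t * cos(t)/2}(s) (s^2-1)/(2 * (s^2 + 1)^2)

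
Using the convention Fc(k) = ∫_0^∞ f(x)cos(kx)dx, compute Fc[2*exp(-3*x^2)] sqrt(3)*sqrt(pi)*exp(-k^2/12)/3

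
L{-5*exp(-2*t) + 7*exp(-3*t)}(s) 7/(s + 3)-5/(s + 2)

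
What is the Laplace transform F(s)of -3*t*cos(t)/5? 3*(1 - s^2)/(5*(s^2 + 1)^2)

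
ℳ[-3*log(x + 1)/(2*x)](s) 3*pi*csc(pi*s)/(2*(s - 1))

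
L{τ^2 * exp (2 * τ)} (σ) 2/ (σ - 2)^3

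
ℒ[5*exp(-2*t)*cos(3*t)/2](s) 5*(s + 2)/(2*((s + 2)^2 + 9))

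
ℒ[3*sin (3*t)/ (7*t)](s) 3*atan (3/s)/7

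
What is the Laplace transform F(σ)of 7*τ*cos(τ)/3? 7*(σ^2 - 1)/(3*(σ^2 + 1)^2)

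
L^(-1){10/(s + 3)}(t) 10 * exp(-3 * t)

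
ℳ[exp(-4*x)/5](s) gamma(s)/(5*4^s)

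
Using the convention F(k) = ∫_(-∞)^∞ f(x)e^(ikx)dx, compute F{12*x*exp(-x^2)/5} 6*I*sqrt(pi)*k*exp(-k^2/4)/5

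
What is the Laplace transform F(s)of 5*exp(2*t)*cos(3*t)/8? 5*(s - 2)/(8*((s - 2)^2+9))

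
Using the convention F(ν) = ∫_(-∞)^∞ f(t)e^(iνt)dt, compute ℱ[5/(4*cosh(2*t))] 5*pi/(8*cosh(pi*ν/4))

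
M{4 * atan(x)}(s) -2 * pi * sec(pi * s/2)/s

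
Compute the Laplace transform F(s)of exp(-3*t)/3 1/(3*(s + 3))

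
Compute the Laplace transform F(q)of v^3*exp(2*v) 6/(q - 2)^4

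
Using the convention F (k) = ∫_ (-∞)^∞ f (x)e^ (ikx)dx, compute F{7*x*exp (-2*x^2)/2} 7*sqrt (2)*I*sqrt (pi)*k*exp (-k^2/8)/16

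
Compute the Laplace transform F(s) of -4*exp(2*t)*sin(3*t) -12/((s - 2) ^2+9) 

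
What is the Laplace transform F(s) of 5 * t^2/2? 5/s^3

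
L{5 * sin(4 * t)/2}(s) 10/(s^2 + 16)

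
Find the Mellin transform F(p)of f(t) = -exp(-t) -gamma(p)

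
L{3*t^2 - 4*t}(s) 6/s^3 - 4/s^2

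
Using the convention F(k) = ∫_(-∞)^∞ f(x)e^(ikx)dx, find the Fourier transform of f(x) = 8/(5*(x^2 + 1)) 8*pi*exp(-Abs(k))/5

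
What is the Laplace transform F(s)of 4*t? 4/s^2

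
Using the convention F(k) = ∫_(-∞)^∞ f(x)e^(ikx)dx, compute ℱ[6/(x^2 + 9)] 2 * pi * exp(-3 * Abs(k))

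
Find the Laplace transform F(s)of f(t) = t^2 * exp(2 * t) 2/(s - 2)^3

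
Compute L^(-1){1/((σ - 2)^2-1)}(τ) exp(2 * τ) * sinh(τ)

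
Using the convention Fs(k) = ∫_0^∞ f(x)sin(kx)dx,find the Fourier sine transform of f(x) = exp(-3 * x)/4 k/(4 * (k^2 + 9))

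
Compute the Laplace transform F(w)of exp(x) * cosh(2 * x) (w - 1)/((w - 1)^2 - 4)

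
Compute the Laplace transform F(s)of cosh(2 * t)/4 s/(4 * (s^2 - 4))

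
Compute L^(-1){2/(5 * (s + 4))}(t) 2 * exp(-4 * t)/5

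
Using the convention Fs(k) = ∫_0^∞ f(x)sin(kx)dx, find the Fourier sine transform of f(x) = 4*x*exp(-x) 8*k/(k^2 + 1)^2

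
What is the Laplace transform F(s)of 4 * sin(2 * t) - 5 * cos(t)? 8/(s^2 + 4) - 5 * s/(s^2 + 1)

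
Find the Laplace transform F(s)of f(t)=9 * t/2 9/(2 * s^2)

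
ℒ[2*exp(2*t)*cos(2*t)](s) 2*(s - 2)/((s - 2)^2 + 4)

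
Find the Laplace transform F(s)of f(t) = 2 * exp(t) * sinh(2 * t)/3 4/(3 * ((s - 1)^2-4))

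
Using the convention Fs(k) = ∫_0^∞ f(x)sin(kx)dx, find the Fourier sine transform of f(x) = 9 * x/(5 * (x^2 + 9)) 9 * pi * exp(-3 * k)/10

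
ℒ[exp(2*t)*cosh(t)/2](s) (s - 2)/(2*((s - 2)^2 - 1))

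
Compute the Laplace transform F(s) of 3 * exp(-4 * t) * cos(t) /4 3 * (s + 4) /(4 * ((s + 4) ^2 + 1) ) 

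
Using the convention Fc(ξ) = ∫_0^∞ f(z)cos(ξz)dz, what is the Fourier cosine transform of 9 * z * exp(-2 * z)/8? 9 * (4 - ξ^2)/(8 * (ξ^2+4)^2)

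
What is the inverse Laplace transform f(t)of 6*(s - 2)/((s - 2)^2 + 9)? 6*exp(2*t)*cos(3*t)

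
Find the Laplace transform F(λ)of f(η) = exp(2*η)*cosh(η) (λ - 2)/((λ - 2)^2 - 1)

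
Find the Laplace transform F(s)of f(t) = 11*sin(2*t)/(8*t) 11*atan(2/s)/8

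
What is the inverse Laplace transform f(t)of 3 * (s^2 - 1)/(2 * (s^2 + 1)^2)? 3 * t * cos(t)/2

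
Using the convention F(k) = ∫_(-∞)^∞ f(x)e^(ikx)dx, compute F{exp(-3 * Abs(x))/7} 6/(7 * (k^2 + 9))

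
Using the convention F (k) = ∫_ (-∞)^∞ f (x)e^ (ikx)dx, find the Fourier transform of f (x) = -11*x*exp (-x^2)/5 -11*I*sqrt (pi)*k*exp (-k^2/4)/10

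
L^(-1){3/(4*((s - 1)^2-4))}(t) 3*exp(t)*sinh(2*t)/8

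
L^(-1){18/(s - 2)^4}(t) 3*t^3*exp(2*t)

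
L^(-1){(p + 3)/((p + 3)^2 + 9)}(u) exp(-3 * u) * cos(3 * u)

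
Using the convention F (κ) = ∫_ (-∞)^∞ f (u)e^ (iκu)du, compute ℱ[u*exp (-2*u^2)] sqrt (2)*I*sqrt (pi)*κ*exp (-κ^2/8)/8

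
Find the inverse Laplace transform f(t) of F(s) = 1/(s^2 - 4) sinh(2*t) /2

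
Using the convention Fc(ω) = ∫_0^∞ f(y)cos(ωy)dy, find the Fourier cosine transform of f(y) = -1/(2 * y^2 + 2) -pi * exp(-ω)/4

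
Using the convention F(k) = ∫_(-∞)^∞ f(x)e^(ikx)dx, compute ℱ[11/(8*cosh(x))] 11*pi/(8*cosh(pi*k/2))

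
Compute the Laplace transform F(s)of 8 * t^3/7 48/(7 * s^4)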